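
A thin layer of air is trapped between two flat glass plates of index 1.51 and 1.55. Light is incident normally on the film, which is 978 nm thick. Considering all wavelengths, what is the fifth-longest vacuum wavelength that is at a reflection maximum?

Ray reflecting at the top interface goes from n = 1.51 toward n = 1.0: no phase shift.
Bottom surface (1.0 → 1.55): reflection off a higher-index medium gives a half-wave phase shift.
Exactly one π shift → a net half-wave offset.
With one net inversion, constructive interference in reflection requires 2 n t = (m + ½) λ.
λ = 2 n t / (m + ½). The fifth-longest wavelength is m = 4: λ = 2 × 1.0 × 978 / 4.50 = 435 nm.

435 nm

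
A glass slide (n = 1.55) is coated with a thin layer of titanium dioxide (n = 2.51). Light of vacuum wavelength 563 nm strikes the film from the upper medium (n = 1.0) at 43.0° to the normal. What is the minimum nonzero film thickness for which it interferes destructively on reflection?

117 nm

Ray reflecting at the top interface goes from n = 1.0 toward n = 2.51: a half-wave phase shift.
Ray reflecting at the bottom interface goes from n = 2.51 toward n = 1.55: no phase shift.
Net: one phase inversion between the two reflected rays.
With one net inversion, destructive interference in reflection requires 2 n t cos θ_r = m λ.
Snell's law: 1.0 sin 43.0° = 2.51 sin θ_r → sin θ_r = 0.272, cos θ_r = 0.962.
Minimum nonzero at m = 1: t = λ / (2 n cos θ_r) = 563 / (2 × 2.51 × 0.962) = 117 nm.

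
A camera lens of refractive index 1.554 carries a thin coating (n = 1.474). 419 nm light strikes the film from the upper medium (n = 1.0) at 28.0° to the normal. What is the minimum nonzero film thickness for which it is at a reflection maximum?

Top surface (1.0 → 1.474): reflection off a higher-index medium gives a half-wave phase shift.
At the lower boundary (n = 1.474 to n = 1.554) the reflected ray undergoes a half-wave phase shift.
Zero or two π shifts → no net half-wave offset.
For bright reflection here: 2 n t cos θ_r = m λ.
Snell's law: 1.0 sin 28.0° = 1.474 sin θ_r → sin θ_r = 0.319, cos θ_r = 0.948.
Minimum nonzero at m = 1: t = λ / (2 n cos θ_r) = 419 / (2 × 1.474 × 0.948) = 150 nm.

150 nm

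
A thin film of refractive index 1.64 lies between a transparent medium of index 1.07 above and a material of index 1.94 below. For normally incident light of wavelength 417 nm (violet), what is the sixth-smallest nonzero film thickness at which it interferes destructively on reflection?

At the upper boundary (n = 1.07 to n = 1.64) the reflected ray undergoes a half-wave phase shift.
Ray reflecting at the bottom interface goes from n = 1.64 toward n = 1.94: a half-wave phase shift.
Net: no relative phase inversion (both shifts match).
So the condition for destructive reflection is 2 n t = (m + ½) λ.
The sixth-smallest nonzero thickness corresponds to m = 5: t = (m + ½) λ / (2 n) = 5.50 × 417 / (2 × 1.64) = 699 nm.

699 nm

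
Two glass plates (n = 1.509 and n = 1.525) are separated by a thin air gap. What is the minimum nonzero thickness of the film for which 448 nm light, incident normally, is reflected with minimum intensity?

At the upper boundary (n = 1.509 to n = 1.0) the reflected ray undergoes no phase shift.
Ray reflecting at the bottom interface goes from n = 1.0 toward n = 1.525: a half-wave phase shift.
Exactly one π shift → a net half-wave offset.
So the condition for destructive reflection is 2 n t = m λ.
Minimum nonzero at m = 1: t = λ / (2 n) = 448 / (2 × 1.0) = 224 nm.

224 nm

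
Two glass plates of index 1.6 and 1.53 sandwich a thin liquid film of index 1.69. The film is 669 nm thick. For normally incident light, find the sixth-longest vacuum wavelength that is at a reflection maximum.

411 nm

At the upper boundary (n = 1.6 to n = 1.69) the reflected ray undergoes a half-wave phase shift.
At the lower boundary (n = 1.69 to n = 1.53) the reflected ray undergoes no phase shift.
Net: one phase inversion between the two reflected rays.
So the condition for constructive reflection is 2 n t = (m + ½) λ.
λ = 2 n t / (m + ½). The sixth-longest wavelength is m = 5: λ = 2 × 1.69 × 669 / 5.50 = 411 nm.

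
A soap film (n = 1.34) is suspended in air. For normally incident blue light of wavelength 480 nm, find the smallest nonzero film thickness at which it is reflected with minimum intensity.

Top surface (1.0 → 1.34): reflection off a higher-index medium gives a half-wave phase shift.
Bottom surface (1.34 → 1.0): reflection off a lower-index medium gives no phase shift.
Exactly one π shift → a net half-wave offset.
With one net inversion, destructive interference in reflection requires 2 n t = m λ.
Minimum nonzero at m = 1: t = λ / (2 n) = 480 / (2 × 1.34) = 179 nm.

179 nm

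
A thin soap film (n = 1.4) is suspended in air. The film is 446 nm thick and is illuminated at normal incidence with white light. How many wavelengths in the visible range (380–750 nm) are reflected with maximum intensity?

Top surface (1.0 → 1.4): reflection off a higher-index medium gives a half-wave phase shift.
At the lower boundary (n = 1.4 to n = 1.0) the reflected ray undergoes no phase shift.
Net: one phase inversion between the two reflected rays.
For maximum reflection here: 2 n t = (m + ½) λ.
λ = 2 n t / (m + ½) = 1249 / (m + ½) nm.
m=1: 833 nm (IR); m=2: 500 nm (visible); m=3: 357 nm (UV).

1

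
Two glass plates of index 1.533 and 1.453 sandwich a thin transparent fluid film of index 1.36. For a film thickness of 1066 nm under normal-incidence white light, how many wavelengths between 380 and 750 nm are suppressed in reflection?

Top surface (1.533 → 1.36): reflection off a lower-index medium gives no phase shift.
Bottom surface (1.36 → 1.453): reflection off a higher-index medium gives a half-wave phase shift.
Net: one phase inversion between the two reflected rays.
With one net inversion, destructive interference in reflection requires 2 n t = m λ.
λ = 2 n t / m = 2900 / m nm.
m=3: 967 nm (IR); m=4: 725 nm (visible); m=5: 580 nm (visible); m=6: 483 nm (visible); m=7: 414 nm (visible); m=8: 362 nm (UV).

4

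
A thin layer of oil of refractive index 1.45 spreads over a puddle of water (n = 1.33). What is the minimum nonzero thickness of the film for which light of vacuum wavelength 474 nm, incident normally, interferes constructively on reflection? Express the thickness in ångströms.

At the upper boundary (n = 1.0 to n = 1.45) the reflected ray undergoes a half-wave phase shift.
At the lower boundary (n = 1.45 to n = 1.33) the reflected ray undergoes no phase shift.
The two reflections differ by half a wavelength.
With one net inversion, constructive interference in reflection requires 2 n t = (m + ½) λ.
Minimum at m = 0: t = λ / (4 n) = 474 / (4 × 1.45) = 81.7 nm.

817 Å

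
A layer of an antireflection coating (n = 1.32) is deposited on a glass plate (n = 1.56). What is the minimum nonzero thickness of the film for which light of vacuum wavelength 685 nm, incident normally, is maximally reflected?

259 nm

Top surface (1.0 → 1.32): reflection off a higher-index medium gives a half-wave phase shift.
Bottom surface (1.32 → 1.56): reflection off a higher-index medium gives a half-wave phase shift.
Zero or two π shifts → no net half-wave offset.
With no net inversion, constructive interference in reflection requires 2 n t = m λ.
Minimum nonzero at m = 1: t = λ / (2 n) = 685 / (2 × 1.32) = 259 nm.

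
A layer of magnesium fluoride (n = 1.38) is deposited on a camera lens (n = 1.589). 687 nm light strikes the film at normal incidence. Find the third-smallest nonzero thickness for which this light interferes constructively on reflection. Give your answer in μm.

0.747 μm

At the upper boundary (n = 1.0 to n = 1.38) the reflected ray undergoes a half-wave phase shift.
At the lower boundary (n = 1.38 to n = 1.589) the reflected ray undergoes a half-wave phase shift.
Zero or two π shifts → no net half-wave offset.
So the condition for constructive reflection is 2 n t = m λ.
The third-smallest nonzero thickness corresponds to m = 3: t = m λ / (2 n) = 3.00 × 687 / (2 × 1.38) = 747 nm.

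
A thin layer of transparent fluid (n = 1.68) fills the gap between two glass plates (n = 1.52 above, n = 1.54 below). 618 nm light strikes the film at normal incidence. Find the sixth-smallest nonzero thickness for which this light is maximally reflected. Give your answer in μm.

1.01 μm

At the upper boundary (n = 1.52 to n = 1.68) the reflected ray undergoes a half-wave phase shift.
At the lower boundary (n = 1.68 to n = 1.54) the reflected ray undergoes no phase shift.
The two reflections differ by half a wavelength.
So the condition for constructive reflection is 2 n t = (m + ½) λ.
The sixth-smallest nonzero thickness corresponds to m = 5: t = (m + ½) λ / (2 n) = 5.50 × 618 / (2 × 1.68) = 1012 nm.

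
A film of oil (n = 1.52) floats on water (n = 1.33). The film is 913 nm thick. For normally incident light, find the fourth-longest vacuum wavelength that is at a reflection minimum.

694 nm

Ray reflecting at the top interface goes from n = 1.0 toward n = 1.52: a half-wave phase shift.
Bottom surface (1.52 → 1.33): reflection off a lower-index medium gives no phase shift.
The two reflections differ by half a wavelength.
So the condition for destructive reflection is 2 n t = m λ.
λ = 2 n t / m. The fourth-longest wavelength is m = 4: λ = 2 × 1.52 × 913 / 4.00 = 694 nm.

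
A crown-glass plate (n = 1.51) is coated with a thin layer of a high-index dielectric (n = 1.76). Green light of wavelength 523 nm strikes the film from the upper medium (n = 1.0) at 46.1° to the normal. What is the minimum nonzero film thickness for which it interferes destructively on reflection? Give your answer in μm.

0.163 μm

Top surface (1.0 → 1.76): reflection off a higher-index medium gives a half-wave phase shift.
Bottom surface (1.76 → 1.51): reflection off a lower-index medium gives no phase shift.
Exactly one π shift → a net half-wave offset.
With one net inversion, destructive interference in reflection requires 2 n t cos θ_r = m λ.
Snell's law: 1.0 sin 46.1° = 1.76 sin θ_r → sin θ_r = 0.409, cos θ_r = 0.912.
Minimum nonzero at m = 1: t = λ / (2 n cos θ_r) = 523 / (2 × 1.76 × 0.912) = 163 nm.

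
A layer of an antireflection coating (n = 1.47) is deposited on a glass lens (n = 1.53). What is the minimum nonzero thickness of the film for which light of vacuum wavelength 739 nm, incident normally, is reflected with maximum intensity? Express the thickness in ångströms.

Ray reflecting at the top interface goes from n = 1.0 toward n = 1.47: a half-wave phase shift.
At the lower boundary (n = 1.47 to n = 1.53) the reflected ray undergoes a half-wave phase shift.
Net: no relative phase inversion (both shifts match).
So the condition for constructive reflection is 2 n t = m λ.
Minimum nonzero at m = 1: t = λ / (2 n) = 739 / (2 × 1.47) = 251 nm.

2514 Å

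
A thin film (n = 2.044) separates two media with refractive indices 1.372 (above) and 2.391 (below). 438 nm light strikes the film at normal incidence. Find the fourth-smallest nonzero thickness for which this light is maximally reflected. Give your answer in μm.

Ray reflecting at the top interface goes from n = 1.372 toward n = 2.044: a half-wave phase shift.
At the lower boundary (n = 2.044 to n = 2.391) the reflected ray undergoes a half-wave phase shift.
The two reflections carry the same phase change, so no net offset.
With no net inversion, constructive interference in reflection requires 2 n t = m λ.
The fourth-smallest nonzero thickness corresponds to m = 4: t = m λ / (2 n) = 4.00 × 438 / (2 × 2.044) = 429 nm.

0.429 μm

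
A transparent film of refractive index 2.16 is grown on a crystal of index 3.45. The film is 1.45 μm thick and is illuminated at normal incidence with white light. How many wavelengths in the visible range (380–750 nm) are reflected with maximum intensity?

At the upper boundary (n = 1.0 to n = 2.16) the reflected ray undergoes a half-wave phase shift.
At the lower boundary (n = 2.16 to n = 3.45) the reflected ray undergoes a half-wave phase shift.
Zero or two π shifts → no net half-wave offset.
For strong reflection here: 2 n t = m λ.
λ = 2 n t / m = 6264 / m nm.
m=8: 783 nm (IR); m=9: 696 nm (visible); m=10: 626 nm (visible); m=11: 569 nm (visible); m=12: 522 nm (visible); m=13: 482 nm (visible); m=14: 447 nm (visible); m=15: 418 nm (visible); m=16: 392 nm (visible); m=17: 368 nm (UV).

8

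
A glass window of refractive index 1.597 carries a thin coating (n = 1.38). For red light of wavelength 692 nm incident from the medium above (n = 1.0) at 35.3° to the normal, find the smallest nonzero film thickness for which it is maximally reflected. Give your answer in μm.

At the upper boundary (n = 1.0 to n = 1.38) the reflected ray undergoes a half-wave phase shift.
Bottom surface (1.38 → 1.597): reflection off a higher-index medium gives a half-wave phase shift.
Zero or two π shifts → no net half-wave offset.
For maximum reflection here: 2 n t cos θ_r = m λ.
Snell's law: 1.0 sin 35.3° = 1.38 sin θ_r → sin θ_r = 0.419, cos θ_r = 0.908.
Minimum nonzero at m = 1: t = λ / (2 n cos θ_r) = 692 / (2 × 1.38 × 0.908) = 276 nm.

0.276 μm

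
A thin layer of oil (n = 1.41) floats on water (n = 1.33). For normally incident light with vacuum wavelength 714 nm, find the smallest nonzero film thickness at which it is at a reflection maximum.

127 nm

Top surface (1.0 → 1.41): reflection off a higher-index medium gives a half-wave phase shift.
Bottom surface (1.41 → 1.33): reflection off a lower-index medium gives no phase shift.
Net: one phase inversion between the two reflected rays.
With one net inversion, constructive interference in reflection requires 2 n t = (m + ½) λ.
Minimum at m = 0: t = λ / (4 n) = 714 / (4 × 1.41) = 127 nm.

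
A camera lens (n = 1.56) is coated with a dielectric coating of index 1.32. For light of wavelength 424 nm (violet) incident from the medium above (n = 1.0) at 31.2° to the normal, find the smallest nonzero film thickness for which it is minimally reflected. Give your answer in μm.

0.0873 μm

Ray reflecting at the top interface goes from n = 1.0 toward n = 1.32: a half-wave phase shift.
At the lower boundary (n = 1.32 to n = 1.56) the reflected ray undergoes a half-wave phase shift.
Zero or two π shifts → no net half-wave offset.
With no net inversion, destructive interference in reflection requires 2 n t cos θ_r = (m + ½) λ.
Snell's law: 1.0 sin 31.2° = 1.32 sin θ_r → sin θ_r = 0.392, cos θ_r = 0.920.
Minimum at m = 0: t = λ / (4 n cos θ_r) = 424 / (4 × 1.32 × 0.920) = 87.3 nm.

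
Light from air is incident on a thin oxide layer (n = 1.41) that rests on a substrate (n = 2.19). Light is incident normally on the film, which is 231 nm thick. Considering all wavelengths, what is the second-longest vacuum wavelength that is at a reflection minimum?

At the upper boundary (n = 1.0 to n = 1.41) the reflected ray undergoes a half-wave phase shift.
At the lower boundary (n = 1.41 to n = 2.19) the reflected ray undergoes a half-wave phase shift.
Net: no relative phase inversion (both shifts match).
For dark reflection here: 2 n t = (m + ½) λ.
λ = 2 n t / (m + ½). The second-longest wavelength is m = 1: λ = 2 × 1.41 × 231 / 1.50 = 434 nm.

434 nm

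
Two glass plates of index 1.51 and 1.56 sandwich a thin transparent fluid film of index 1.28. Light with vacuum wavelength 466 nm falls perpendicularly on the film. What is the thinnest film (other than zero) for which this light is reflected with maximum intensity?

At the upper boundary (n = 1.51 to n = 1.28) the reflected ray undergoes no phase shift.
At the lower boundary (n = 1.28 to n = 1.56) the reflected ray undergoes a half-wave phase shift.
Exactly one π shift → a net half-wave offset.
For bright reflection here: 2 n t = (m + ½) λ.
Minimum at m = 0: t = λ / (4 n) = 466 / (4 × 1.28) = 91.0 nm.

91.0 nm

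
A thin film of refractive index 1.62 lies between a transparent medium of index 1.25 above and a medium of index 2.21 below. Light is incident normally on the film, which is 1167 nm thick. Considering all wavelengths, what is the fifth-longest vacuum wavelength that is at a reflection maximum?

Top surface (1.25 → 1.62): reflection off a higher-index medium gives a half-wave phase shift.
At the lower boundary (n = 1.62 to n = 2.21) the reflected ray undergoes a half-wave phase shift.
Zero or two π shifts → no net half-wave offset.
With no net inversion, constructive interference in reflection requires 2 n t = m λ.
λ = 2 n t / m. The fifth-longest wavelength is m = 5: λ = 2 × 1.62 × 1167 / 5.00 = 756 nm.

756 nm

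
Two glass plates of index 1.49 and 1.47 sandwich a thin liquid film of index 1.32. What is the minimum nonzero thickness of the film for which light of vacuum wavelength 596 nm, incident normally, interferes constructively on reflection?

113 nm

At the upper boundary (n = 1.49 to n = 1.32) the reflected ray undergoes no phase shift.
Bottom surface (1.32 → 1.47): reflection off a higher-index medium gives a half-wave phase shift.
The two reflections differ by half a wavelength.
With one net inversion, constructive interference in reflection requires 2 n t = (m + ½) λ.
Minimum at m = 0: t = λ / (4 n) = 596 / (4 × 1.32) = 113 nm.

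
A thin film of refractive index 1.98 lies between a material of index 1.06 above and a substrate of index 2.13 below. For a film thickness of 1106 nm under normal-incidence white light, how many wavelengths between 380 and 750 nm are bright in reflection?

At the upper boundary (n = 1.06 to n = 1.98) the reflected ray undergoes a half-wave phase shift.
Bottom surface (1.98 → 2.13): reflection off a higher-index medium gives a half-wave phase shift.
The two reflections carry the same phase change, so no net offset.
For strong reflection here: 2 n t = m λ.
λ = 2 n t / m = 4380 / m nm.
m=5: 876 nm (IR); m=6: 730 nm (visible); m=7: 626 nm (visible); m=8: 547 nm (visible); m=9: 487 nm (visible); m=10: 438 nm (visible); m=11: 398 nm (visible); m=12: 365 nm (UV).

6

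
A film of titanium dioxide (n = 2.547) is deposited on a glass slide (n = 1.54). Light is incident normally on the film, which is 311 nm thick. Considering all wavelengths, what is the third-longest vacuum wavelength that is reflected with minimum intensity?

Ray reflecting at the top interface goes from n = 1.0 toward n = 2.547: a half-wave phase shift.
Bottom surface (2.547 → 1.54): reflection off a lower-index medium gives no phase shift.
Net: one phase inversion between the two reflected rays.
So the condition for destructive reflection is 2 n t = m λ.
λ = 2 n t / m. The third-longest wavelength is m = 3: λ = 2 × 2.547 × 311 / 3.00 = 528 nm.

528 nm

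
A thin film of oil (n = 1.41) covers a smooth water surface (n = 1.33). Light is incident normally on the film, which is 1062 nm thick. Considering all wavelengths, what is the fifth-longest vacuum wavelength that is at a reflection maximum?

Ray reflecting at the top interface goes from n = 1.0 toward n = 1.41: a half-wave phase shift.
Bottom surface (1.41 → 1.33): reflection off a lower-index medium gives no phase shift.
Net: one phase inversion between the two reflected rays.
So the condition for constructive reflection is 2 n t = (m + ½) λ.
λ = 2 n t / (m + ½). The fifth-longest wavelength is m = 4: λ = 2 × 1.41 × 1062 / 4.50 = 666 nm.

666 nm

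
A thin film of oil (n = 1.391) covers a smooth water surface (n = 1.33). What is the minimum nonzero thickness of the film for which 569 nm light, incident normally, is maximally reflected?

102 nm

At the upper boundary (n = 1.0 to n = 1.391) the reflected ray undergoes a half-wave phase shift.
Bottom surface (1.391 → 1.33): reflection off a lower-index medium gives no phase shift.
Exactly one π shift → a net half-wave offset.
For maximum reflection here: 2 n t = (m + ½) λ.
Minimum at m = 0: t = λ / (4 n) = 569 / (4 × 1.391) = 102 nm.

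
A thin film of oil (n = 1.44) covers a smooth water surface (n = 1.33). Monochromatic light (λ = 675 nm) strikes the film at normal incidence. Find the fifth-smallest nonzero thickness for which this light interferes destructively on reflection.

Top surface (1.0 → 1.44): reflection off a higher-index medium gives a half-wave phase shift.
Ray reflecting at the bottom interface goes from n = 1.44 toward n = 1.33: no phase shift.
Exactly one π shift → a net half-wave offset.
For minimum reflection here: 2 n t = m λ.
The fifth-smallest nonzero thickness corresponds to m = 5: t = m λ / (2 n) = 5.00 × 675 / (2 × 1.44) = 1172 nm.

1172 nm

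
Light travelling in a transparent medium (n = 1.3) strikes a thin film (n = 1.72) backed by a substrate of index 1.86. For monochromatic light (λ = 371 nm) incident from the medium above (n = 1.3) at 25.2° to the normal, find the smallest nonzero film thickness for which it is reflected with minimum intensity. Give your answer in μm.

At the upper boundary (n = 1.3 to n = 1.72) the reflected ray undergoes a half-wave phase shift.
At the lower boundary (n = 1.72 to n = 1.86) the reflected ray undergoes a half-wave phase shift.
The two reflections carry the same phase change, so no net offset.
With no net inversion, destructive interference in reflection requires 2 n t cos θ_r = (m + ½) λ.
Snell's law: 1.3 sin 25.2° = 1.72 sin θ_r → sin θ_r = 0.322, cos θ_r = 0.947.
Minimum at m = 0: t = λ / (4 n cos θ_r) = 371 / (4 × 1.72 × 0.947) = 57.0 nm.

0.0570 μm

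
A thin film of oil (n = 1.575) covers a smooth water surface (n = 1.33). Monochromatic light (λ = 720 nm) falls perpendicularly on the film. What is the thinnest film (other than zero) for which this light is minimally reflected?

229 nm

Ray reflecting at the top interface goes from n = 1.0 toward n = 1.575: a half-wave phase shift.
At the lower boundary (n = 1.575 to n = 1.33) the reflected ray undergoes no phase shift.
Exactly one π shift → a net half-wave offset.
For weak reflection here: 2 n t = m λ.
Minimum nonzero at m = 1: t = λ / (2 n) = 720 / (2 × 1.575) = 229 nm.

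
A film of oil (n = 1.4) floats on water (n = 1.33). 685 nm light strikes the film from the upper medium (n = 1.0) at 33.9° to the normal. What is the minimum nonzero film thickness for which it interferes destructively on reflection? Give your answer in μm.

At the upper boundary (n = 1.0 to n = 1.4) the reflected ray undergoes a half-wave phase shift.
Bottom surface (1.4 → 1.33): reflection off a lower-index medium gives no phase shift.
The two reflections differ by half a wavelength.
With one net inversion, destructive interference in reflection requires 2 n t cos θ_r = m λ.
Snell's law: 1.0 sin 33.9° = 1.4 sin θ_r → sin θ_r = 0.398, cos θ_r = 0.917.
Minimum nonzero at m = 1: t = λ / (2 n cos θ_r) = 685 / (2 × 1.4 × 0.917) = 267 nm.

0.267 μm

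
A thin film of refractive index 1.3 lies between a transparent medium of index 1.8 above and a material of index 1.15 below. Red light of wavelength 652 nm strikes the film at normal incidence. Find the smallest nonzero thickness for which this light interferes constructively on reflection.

251 nm

Ray reflecting at the top interface goes from n = 1.8 toward n = 1.3: no phase shift.
Ray reflecting at the bottom interface goes from n = 1.3 toward n = 1.15: no phase shift.
Zero or two π shifts → no net half-wave offset.
With no net inversion, constructive interference in reflection requires 2 n t = m λ.
The smallest nonzero thickness corresponds to m = 1: t = m λ / (2 n) = 1.00 × 652 / (2 × 1.3) = 251 nm.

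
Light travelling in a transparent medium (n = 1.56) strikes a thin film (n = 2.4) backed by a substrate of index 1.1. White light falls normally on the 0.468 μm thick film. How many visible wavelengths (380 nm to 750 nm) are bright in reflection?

Top surface (1.56 → 2.4): reflection off a higher-index medium gives a half-wave phase shift.
At the lower boundary (n = 2.4 to n = 1.1) the reflected ray undergoes no phase shift.
Exactly one π shift → a net half-wave offset.
For strong reflection here: 2 n t = (m + ½) λ.
λ = 2 n t / (m + ½) = 2246 / (m + ½) nm.
m=2: 899 nm (IR); m=3: 642 nm (visible); m=4: 499 nm (visible); m=5: 408 nm (visible); m=6: 346 nm (UV).

3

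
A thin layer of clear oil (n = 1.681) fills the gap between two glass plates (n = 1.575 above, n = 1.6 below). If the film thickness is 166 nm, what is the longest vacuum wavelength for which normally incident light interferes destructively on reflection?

At the upper boundary (n = 1.575 to n = 1.681) the reflected ray undergoes a half-wave phase shift.
Ray reflecting at the bottom interface goes from n = 1.681 toward n = 1.6: no phase shift.
Exactly one π shift → a net half-wave offset.
So the condition for destructive reflection is 2 n t = m λ.
λ = 2 n t / m. The longest wavelength is m = 1: λ = 2 × 1.681 × 166 / 1.00 = 558 nm.

558 nm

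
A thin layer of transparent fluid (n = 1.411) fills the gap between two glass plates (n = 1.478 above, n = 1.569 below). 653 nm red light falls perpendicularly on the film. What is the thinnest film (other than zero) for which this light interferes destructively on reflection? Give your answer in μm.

0.231 μm

Top surface (1.478 → 1.411): reflection off a lower-index medium gives no phase shift.
Bottom surface (1.411 → 1.569): reflection off a higher-index medium gives a half-wave phase shift.
Exactly one π shift → a net half-wave offset.
So the condition for destructive reflection is 2 n t = m λ.
Minimum nonzero at m = 1: t = λ / (2 n) = 653 / (2 × 1.411) = 231 nm.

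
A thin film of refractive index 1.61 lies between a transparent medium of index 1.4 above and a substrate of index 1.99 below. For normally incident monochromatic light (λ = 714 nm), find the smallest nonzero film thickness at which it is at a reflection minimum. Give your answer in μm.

At the upper boundary (n = 1.4 to n = 1.61) the reflected ray undergoes a half-wave phase shift.
Bottom surface (1.61 → 1.99): reflection off a higher-index medium gives a half-wave phase shift.
The two reflections carry the same phase change, so no net offset.
For minimum reflection here: 2 n t = (m + ½) λ.
Minimum at m = 0: t = λ / (4 n) = 714 / (4 × 1.61) = 111 nm.

0.111 μm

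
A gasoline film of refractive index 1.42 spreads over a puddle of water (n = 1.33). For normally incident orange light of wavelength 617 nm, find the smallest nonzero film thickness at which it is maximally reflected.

109 nm

Top surface (1.0 → 1.42): reflection off a higher-index medium gives a half-wave phase shift.
Ray reflecting at the bottom interface goes from n = 1.42 toward n = 1.33: no phase shift.
Net: one phase inversion between the two reflected rays.
For maximum reflection here: 2 n t = (m + ½) λ.
Minimum at m = 0: t = λ / (4 n) = 617 / (4 × 1.42) = 109 nm.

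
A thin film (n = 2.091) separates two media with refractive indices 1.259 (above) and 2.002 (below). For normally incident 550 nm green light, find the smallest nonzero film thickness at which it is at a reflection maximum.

Ray reflecting at the top interface goes from n = 1.259 toward n = 2.091: a half-wave phase shift.
Ray reflecting at the bottom interface goes from n = 2.091 toward n = 2.002: no phase shift.
Net: one phase inversion between the two reflected rays.
So the condition for constructive reflection is 2 n t = (m + ½) λ.
Minimum at m = 0: t = λ / (4 n) = 550 / (4 × 2.091) = 65.8 nm.

65.8 nm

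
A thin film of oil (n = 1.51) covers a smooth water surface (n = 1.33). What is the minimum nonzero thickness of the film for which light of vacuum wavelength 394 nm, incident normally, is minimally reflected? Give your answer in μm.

Top surface (1.0 → 1.51): reflection off a higher-index medium gives a half-wave phase shift.
Bottom surface (1.51 → 1.33): reflection off a lower-index medium gives no phase shift.
The two reflections differ by half a wavelength.
So the condition for destructive reflection is 2 n t = m λ.
Minimum nonzero at m = 1: t = λ / (2 n) = 394 / (2 × 1.51) = 130 nm.

0.130 μm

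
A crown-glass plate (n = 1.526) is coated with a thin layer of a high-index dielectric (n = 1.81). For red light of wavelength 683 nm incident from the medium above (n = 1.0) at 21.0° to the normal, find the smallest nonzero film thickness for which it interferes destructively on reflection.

192 nm

At the upper boundary (n = 1.0 to n = 1.81) the reflected ray undergoes a half-wave phase shift.
Ray reflecting at the bottom interface goes from n = 1.81 toward n = 1.526: no phase shift.
Net: one phase inversion between the two reflected rays.
With one net inversion, destructive interference in reflection requires 2 n t cos θ_r = m λ.
Snell's law: 1.0 sin 21.0° = 1.81 sin θ_r → sin θ_r = 0.198, cos θ_r = 0.980.
Minimum nonzero at m = 1: t = λ / (2 n cos θ_r) = 683 / (2 × 1.81 × 0.980) = 192 nm.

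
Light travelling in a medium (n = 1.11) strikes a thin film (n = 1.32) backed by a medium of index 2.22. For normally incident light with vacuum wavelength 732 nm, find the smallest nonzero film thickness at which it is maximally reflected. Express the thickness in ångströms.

Ray reflecting at the top interface goes from n = 1.11 toward n = 1.32: a half-wave phase shift.
At the lower boundary (n = 1.32 to n = 2.22) the reflected ray undergoes a half-wave phase shift.
Net: no relative phase inversion (both shifts match).
So the condition for constructive reflection is 2 n t = m λ.
Minimum nonzero at m = 1: t = λ / (2 n) = 732 / (2 × 1.32) = 277 nm.

2773 Å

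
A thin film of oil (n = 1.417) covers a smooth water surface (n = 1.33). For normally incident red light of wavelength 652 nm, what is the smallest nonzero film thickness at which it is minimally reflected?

230 nm

Top surface (1.0 → 1.417): reflection off a higher-index medium gives a half-wave phase shift.
Ray reflecting at the bottom interface goes from n = 1.417 toward n = 1.33: no phase shift.
Net: one phase inversion between the two reflected rays.
For dark reflection here: 2 n t = m λ.
The smallest nonzero thickness corresponds to m = 1: t = m λ / (2 n) = 1.00 × 652 / (2 × 1.417) = 230 nm.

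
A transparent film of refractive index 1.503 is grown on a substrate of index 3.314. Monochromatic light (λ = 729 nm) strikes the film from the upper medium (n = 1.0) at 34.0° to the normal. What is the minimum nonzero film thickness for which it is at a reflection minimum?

131 nm

Top surface (1.0 → 1.503): reflection off a higher-index medium gives a half-wave phase shift.
Bottom surface (1.503 → 3.314): reflection off a higher-index medium gives a half-wave phase shift.
Zero or two π shifts → no net half-wave offset.
For minimum reflection here: 2 n t cos θ_r = (m + ½) λ.
Snell's law: 1.0 sin 34.0° = 1.503 sin θ_r → sin θ_r = 0.372, cos θ_r = 0.928.
Minimum at m = 0: t = λ / (4 n cos θ_r) = 729 / (4 × 1.503 × 0.928) = 131 nm.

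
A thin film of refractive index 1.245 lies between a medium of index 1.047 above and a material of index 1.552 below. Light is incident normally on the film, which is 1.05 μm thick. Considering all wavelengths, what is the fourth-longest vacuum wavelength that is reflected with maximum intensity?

Ray reflecting at the top interface goes from n = 1.047 toward n = 1.245: a half-wave phase shift.
At the lower boundary (n = 1.245 to n = 1.552) the reflected ray undergoes a half-wave phase shift.
Net: no relative phase inversion (both shifts match).
So the condition for constructive reflection is 2 n t = m λ.
λ = 2 n t / m. The fourth-longest wavelength is m = 4: λ = 2 × 1.245 × 1050 / 4.00 = 654 nm.

654 nm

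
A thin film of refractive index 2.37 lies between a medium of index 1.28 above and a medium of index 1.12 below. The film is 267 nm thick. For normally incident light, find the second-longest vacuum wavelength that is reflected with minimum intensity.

633 nm

At the upper boundary (n = 1.28 to n = 2.37) the reflected ray undergoes a half-wave phase shift.
Ray reflecting at the bottom interface goes from n = 2.37 toward n = 1.12: no phase shift.
Net: one phase inversion between the two reflected rays.
So the condition for destructive reflection is 2 n t = m λ.
λ = 2 n t / m. The second-longest wavelength is m = 2: λ = 2 × 2.37 × 267 / 2.00 = 633 nm.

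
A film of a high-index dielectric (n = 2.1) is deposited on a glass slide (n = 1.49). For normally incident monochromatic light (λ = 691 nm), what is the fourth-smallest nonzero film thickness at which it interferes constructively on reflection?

576 nm

Top surface (1.0 → 2.1): reflection off a higher-index medium gives a half-wave phase shift.
Bottom surface (2.1 → 1.49): reflection off a lower-index medium gives no phase shift.
The two reflections differ by half a wavelength.
With one net inversion, constructive interference in reflection requires 2 n t = (m + ½) λ.
The fourth-smallest nonzero thickness corresponds to m = 3: t = (m + ½) λ / (2 n) = 3.50 × 691 / (2 × 2.1) = 576 nm.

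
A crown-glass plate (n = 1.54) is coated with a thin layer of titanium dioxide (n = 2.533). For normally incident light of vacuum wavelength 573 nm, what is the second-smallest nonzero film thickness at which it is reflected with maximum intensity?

Top surface (1.0 → 2.533): reflection off a higher-index medium gives a half-wave phase shift.
Bottom surface (2.533 → 1.54): reflection off a lower-index medium gives no phase shift.
The two reflections differ by half a wavelength.
For maximum reflection here: 2 n t = (m + ½) λ.
The second-smallest nonzero thickness corresponds to m = 1: t = (m + ½) λ / (2 n) = 1.50 × 573 / (2 × 2.533) = 170 nm.

170 nm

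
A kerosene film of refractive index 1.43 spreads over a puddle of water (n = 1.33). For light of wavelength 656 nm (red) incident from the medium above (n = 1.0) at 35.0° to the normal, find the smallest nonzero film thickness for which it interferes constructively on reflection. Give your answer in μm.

Ray reflecting at the top interface goes from n = 1.0 toward n = 1.43: a half-wave phase shift.
At the lower boundary (n = 1.43 to n = 1.33) the reflected ray undergoes no phase shift.
Exactly one π shift → a net half-wave offset.
For strong reflection here: 2 n t cos θ_r = (m + ½) λ.
Snell's law: 1.0 sin 35.0° = 1.43 sin θ_r → sin θ_r = 0.401, cos θ_r = 0.916.
Minimum at m = 0: t = λ / (4 n cos θ_r) = 656 / (4 × 1.43 × 0.916) = 125 nm.

0.125 μm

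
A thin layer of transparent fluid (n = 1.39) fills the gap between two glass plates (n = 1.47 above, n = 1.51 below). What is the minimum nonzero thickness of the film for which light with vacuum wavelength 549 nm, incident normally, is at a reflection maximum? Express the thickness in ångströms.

Ray reflecting at the top interface goes from n = 1.47 toward n = 1.39: no phase shift.
Bottom surface (1.39 → 1.51): reflection off a higher-index medium gives a half-wave phase shift.
Net: one phase inversion between the two reflected rays.
For strong reflection here: 2 n t = (m + ½) λ.
Minimum at m = 0: t = λ / (4 n) = 549 / (4 × 1.39) = 98.7 nm.

987 Å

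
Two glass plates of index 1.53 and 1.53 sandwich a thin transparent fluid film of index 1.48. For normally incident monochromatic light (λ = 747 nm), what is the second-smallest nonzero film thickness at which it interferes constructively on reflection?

Ray reflecting at the top interface goes from n = 1.53 toward n = 1.48: no phase shift.
Ray reflecting at the bottom interface goes from n = 1.48 toward n = 1.53: a half-wave phase shift.
Net: one phase inversion between the two reflected rays.
For bright reflection here: 2 n t = (m + ½) λ.
The second-smallest nonzero thickness corresponds to m = 1: t = (m + ½) λ / (2 n) = 1.50 × 747 / (2 × 1.48) = 379 nm.

379 nm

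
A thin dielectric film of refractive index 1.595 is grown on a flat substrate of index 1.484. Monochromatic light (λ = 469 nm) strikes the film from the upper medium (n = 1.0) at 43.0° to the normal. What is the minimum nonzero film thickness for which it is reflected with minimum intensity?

Top surface (1.0 → 1.595): reflection off a higher-index medium gives a half-wave phase shift.
Ray reflecting at the bottom interface goes from n = 1.595 toward n = 1.484: no phase shift.
Exactly one π shift → a net half-wave offset.
With one net inversion, destructive interference in reflection requires 2 n t cos θ_r = m λ.
Snell's law: 1.0 sin 43.0° = 1.595 sin θ_r → sin θ_r = 0.428, cos θ_r = 0.904.
Minimum nonzero at m = 1: t = λ / (2 n cos θ_r) = 469 / (2 × 1.595 × 0.904) = 163 nm.

163 nm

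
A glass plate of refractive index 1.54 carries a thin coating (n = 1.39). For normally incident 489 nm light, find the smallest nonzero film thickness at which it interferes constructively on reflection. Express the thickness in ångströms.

1759 Å

Top surface (1.0 → 1.39): reflection off a higher-index medium gives a half-wave phase shift.
At the lower boundary (n = 1.39 to n = 1.54) the reflected ray undergoes a half-wave phase shift.
The two reflections carry the same phase change, so no net offset.
So the condition for constructive reflection is 2 n t = m λ.
Minimum nonzero at m = 1: t = λ / (2 n) = 489 / (2 × 1.39) = 176 nm.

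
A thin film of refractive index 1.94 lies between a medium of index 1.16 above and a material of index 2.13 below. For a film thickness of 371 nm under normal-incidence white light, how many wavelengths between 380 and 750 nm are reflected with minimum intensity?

At the upper boundary (n = 1.16 to n = 1.94) the reflected ray undergoes a half-wave phase shift.
Ray reflecting at the bottom interface goes from n = 1.94 toward n = 2.13: a half-wave phase shift.
Zero or two π shifts → no net half-wave offset.
So the condition for destructive reflection is 2 n t = (m + ½) λ.
λ = 2 n t / (m + ½) = 1439 / (m + ½) nm.
m=1: 960 nm (IR); m=2: 576 nm (visible); m=3: 411 nm (visible); m=4: 320 nm (UV).

2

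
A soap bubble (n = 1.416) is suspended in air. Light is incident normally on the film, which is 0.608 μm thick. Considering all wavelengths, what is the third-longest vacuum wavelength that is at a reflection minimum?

Ray reflecting at the top interface goes from n = 1.0 toward n = 1.416: a half-wave phase shift.
Bottom surface (1.416 → 1.0): reflection off a lower-index medium gives no phase shift.
The two reflections differ by half a wavelength.
For dark reflection here: 2 n t = m λ.
λ = 2 n t / m. The third-longest wavelength is m = 3: λ = 2 × 1.416 × 608 / 3.00 = 574 nm.

574 nm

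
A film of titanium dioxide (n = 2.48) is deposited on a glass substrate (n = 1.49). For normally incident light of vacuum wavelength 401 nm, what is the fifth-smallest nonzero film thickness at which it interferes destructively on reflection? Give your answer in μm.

At the upper boundary (n = 1.0 to n = 2.48) the reflected ray undergoes a half-wave phase shift.
Bottom surface (2.48 → 1.49): reflection off a lower-index medium gives no phase shift.
Net: one phase inversion between the two reflected rays.
With one net inversion, destructive interference in reflection requires 2 n t = m λ.
The fifth-smallest nonzero thickness corresponds to m = 5: t = m λ / (2 n) = 5.00 × 401 / (2 × 2.48) = 404 nm.

0.404 μm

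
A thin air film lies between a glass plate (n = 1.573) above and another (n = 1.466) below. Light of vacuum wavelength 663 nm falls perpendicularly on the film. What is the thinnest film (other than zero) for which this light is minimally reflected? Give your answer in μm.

0.332 μm

Ray reflecting at the top interface goes from n = 1.573 toward n = 1.0: no phase shift.
Ray reflecting at the bottom interface goes from n = 1.0 toward n = 1.466: a half-wave phase shift.
The two reflections differ by half a wavelength.
For minimum reflection here: 2 n t = m λ.
Minimum nonzero at m = 1: t = λ / (2 n) = 663 / (2 × 1.0) = 332 nm.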